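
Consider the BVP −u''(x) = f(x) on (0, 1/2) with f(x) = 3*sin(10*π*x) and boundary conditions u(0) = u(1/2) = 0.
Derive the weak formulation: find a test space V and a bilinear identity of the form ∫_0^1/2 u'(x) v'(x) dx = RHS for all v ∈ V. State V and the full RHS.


V = H^1_0(0, 1/2) (so v(0) = v(1/2) = 0); weak form: ∫_0^1/2 u'v' dx = ∫_0^1/2 (3*sin(10*π*x)) v dx for all v ∈ V.

Multiply both sides by a test function v and integrate from 0 to 1/2:
  ∫_0^1/2 −u''(x) v(x) dx = ∫_0^1/2 f(x) v(x) dx.
Integrate the LHS by parts once:
  ∫_0^1/2 −u'' v dx = −[u'(x) v(x)]_0^1/2 + ∫_0^1/2 u'(x) v'(x) dx.
Thus ∫_0^1/2 u'(x) v'(x) dx = ∫_0^1/2 f(x) v(x) dx + [u'(x) v(x)]_0^1/2.
Choose V so that boundary terms are either known or forced to vanish.
u is Dirichlet: u(0) = u(1/2) = 0. Let V = H^1_0(0, 1/2); then v(0) = v(1/2) = 0, and [u' v]_0^1/2 = 0.
Weak formulation: find u (satisfying any essential BC) such that ∫_0^1/2 u'(x) v'(x) dx = ∫_0^1/2 f v dx for all v ∈ V.
Substituting f(x) = 3*sin(10*π*x), the right-hand side is ∫_0^1/2 (3*sin(10*π*x)) v dx.


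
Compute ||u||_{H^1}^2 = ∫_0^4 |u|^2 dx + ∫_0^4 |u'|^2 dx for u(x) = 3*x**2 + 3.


||u||_{H^1}^2 = 15156/5

The H^1 norm (squared) on an interval (0, L) is
  ||u||_{H^1}^2 = ∫_0^L u(x)^2 dx + ∫_0^L u'(x)^2 dx.
Compute u'(x) = 6*x.
Then u(x)^2 = 9*x**4 + 18*x**2 + 9 and u'(x)^2 = 36*x**2.
Integrate each monomial from 0 to 4 using ∫_0^4 c·x^n dx = c·4^(n+1)/(n+1):
  ∫_0^4 u(x)^2 dx = ∫_0^4 (9*x^4 + 18*x^2 + 9) dx. Term by term:
    ∫_0^4 9*x^4 dx = 9216/5;  ∫_0^4 18*x^2 dx = 384;  ∫_0^4 9 dx = 36.
  Sum: 9216/5 + 384 + 36 = 11316/5.
  ∫_0^4 u'(x)^2 dx = ∫_0^4 (36*x^2) dx. Term by term:
    ∫_0^4 36*x^2 dx = 768.
Adding: ||u||_{H^1}^2 = 11316/5 + 768 = 15156/5.


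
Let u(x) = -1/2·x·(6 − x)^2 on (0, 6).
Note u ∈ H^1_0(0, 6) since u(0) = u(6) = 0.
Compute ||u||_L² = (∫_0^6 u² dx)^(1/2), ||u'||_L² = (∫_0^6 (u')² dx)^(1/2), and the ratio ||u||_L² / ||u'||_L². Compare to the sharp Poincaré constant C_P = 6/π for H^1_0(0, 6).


||u||_L² / ||u'||_L² = 3*sqrt(14)/7 < C_P = 6/π.

u(x) = -1/2·x·(6 − x)^2, so u'(x) = 3*(2 - x)*(x/2 - 3).
u(x) = -1/2·x·(6 − x)^2 vanishes at x = 0 and x = 6, so u ∈ H^1_0(0, 6). Differentiate via the product rule and integrate the resulting polynomials term by term.
  ∫_0^6 u² dx = ∫_0^6 (x^6/4 - 6*x^5 + 54*x^4 - 216*x^3 + 324*x^2) dx. Term by term:
    ∫_0^6 x^6/4 dx = 69984/7;  ∫_0^6 -6*x^5 dx = -46656;  ∫_0^6 54*x^4 dx = 419904/5;
    ∫_0^6 -216*x^3 dx = -69984;  ∫_0^6 324*x^2 dx = 23328.
  Sum: 69984/7 − 46656 + 419904/5 − 69984 + 23328 = 23328/35.
  ∫_0^6 (u')² dx = ∫_0^6 (9*x^4/4 - 36*x^3 + 198*x^2 - 432*x + 324) dx. Term by term:
    ∫_0^6 9*x^4/4 dx = 17496/5;  ∫_0^6 -36*x^3 dx = -11664;  ∫_0^6 198*x^2 dx = 14256;
    ∫_0^6 -432*x dx = -7776;  ∫_0^6 324 dx = 1944.
  Sum: 17496/5 − 11664 + 14256 − 7776 + 1944 = 1296/5.
∫_0^6 u² dx = 23328/35, so ||u||_L² = 108*sqrt(70)/35.
∫_0^6 (u')² dx = 1296/5, so ||u'||_L² = 36*sqrt(5)/5.
Ratio ||u||_L² / ||u'||_L² = 3*sqrt(14)/7.
Sharp Poincaré constant on H^1_0(0, 6) is C_P = L/π = 6/π, achieved by sin(π/6·x).
A polynomial bump cannot attain the sharp Poincaré constant (only the first sine eigenfunction does), so the ratio is strictly less than C_P, consistent with ||u||_L² ≤ C_P ||u'||_L².


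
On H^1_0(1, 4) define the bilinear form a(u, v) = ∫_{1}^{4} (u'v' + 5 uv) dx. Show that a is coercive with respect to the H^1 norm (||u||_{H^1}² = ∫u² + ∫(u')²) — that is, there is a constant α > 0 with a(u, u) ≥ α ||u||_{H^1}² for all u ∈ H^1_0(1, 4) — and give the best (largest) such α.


α = 1

Coercivity of a(·,·) on H^1_0(1, 4) means a(u, u) ≥ α ||u||_{H^1}² for every u ∈ H^1_0.
The interval has length L = 3, and Poincaré/coercivity depend only on L. Here a(u, u) = ∫(u')² + (5)·∫u².
Here c = 5 ≥ 1, so a(u,u) = ∫(u')² + c∫u² ≥ ∫(u')² + ∫u² = ||u||_{H^1}², i.e. α = 1 works. No larger α is possible: a(u,u) ≥ α||u||_{H^1}² means (1−α)∫(u')² ≥ (α−c)∫u², and for the modes u_n = sin(nπ(x−x₀)/L) (x₀ the left endpoint) one has ∫u_n²/∫(u_n')² = (L/(nπ))² → 0, so a(u_n,u_n)/||u_n||_{H^1}² → 1. Hence the optimal constant is α = 1.
Therefore α = 1.


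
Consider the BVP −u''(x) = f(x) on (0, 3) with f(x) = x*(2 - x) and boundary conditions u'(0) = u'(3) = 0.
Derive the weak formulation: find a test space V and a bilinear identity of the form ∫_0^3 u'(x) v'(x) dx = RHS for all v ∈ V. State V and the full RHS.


V = H^1(0, 3) (no boundary constraint on v; u is determined up to an additive constant); weak form: ∫_0^3 u'v' dx = ∫_0^3 (x*(2 - x)) v dx for all v ∈ V.

Multiply both sides by a test function v and integrate from 0 to 3:
  ∫_0^3 −u''(x) v(x) dx = ∫_0^3 f(x) v(x) dx.
Integrate the LHS by parts once:
  ∫_0^3 −u'' v dx = −[u'(x) v(x)]_0^3 + ∫_0^3 u'(x) v'(x) dx.
Thus ∫_0^3 u'(x) v'(x) dx = ∫_0^3 f(x) v(x) dx + [u'(x) v(x)]_0^3.
Choose V so that boundary terms are either known or forced to vanish.
u has homogeneous Neumann: u'(0) = u'(3) = 0. So [u' v]_0^3 = 0·v(3) − 0·v(0) = 0 for any v; take V = H^1(0, 3).
Weak formulation: find u (satisfying any essential BC) such that ∫_0^3 u'(x) v'(x) dx = ∫_0^3 f v dx for all v ∈ V (homogeneous Neumann, so boundary terms vanish).
Substituting f(x) = x*(2 - x), the right-hand side is ∫_0^3 (x*(2 - x)) v dx.
Compatibility check (pure Neumann): taking v ≡ 1 ∈ V gives 0 = ∫_0^3 f dx + (0) − (0), i.e. ∫_0^3 f dx must equal u'(0) − u'(3) = 0. Indeed ∫_0^3 (x*(2 - x)) dx = 0, so the data are compatible. The solution is then unique only up to an additive constant (fix it e.g. by requiring ∫_0^3 u dx = 0).


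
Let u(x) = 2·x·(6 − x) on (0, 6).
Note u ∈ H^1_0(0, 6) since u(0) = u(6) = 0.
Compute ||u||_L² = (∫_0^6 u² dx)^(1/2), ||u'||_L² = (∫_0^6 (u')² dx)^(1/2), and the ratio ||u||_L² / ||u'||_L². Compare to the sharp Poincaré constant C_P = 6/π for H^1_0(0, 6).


||u||_L² / ||u'||_L² = 3*sqrt(10)/5 < C_P = 6/π.

u(x) = 2·x·(6 − x), so u'(x) = 12 - 4*x.
u(x) = 2·x·(6 − x) vanishes at x = 0 and x = 6, so u ∈ H^1_0(0, 6). Differentiate via the product rule and integrate the resulting polynomials term by term.
  ∫_0^6 u² dx = ∫_0^6 (4*x^4 - 48*x^3 + 144*x^2) dx. Term by term:
    ∫_0^6 4*x^4 dx = 31104/5;  ∫_0^6 -48*x^3 dx = -15552;  ∫_0^6 144*x^2 dx = 10368.
  Sum: 31104/5 − 15552 + 10368 = 5184/5.
  ∫_0^6 (u')² dx = ∫_0^6 (16*x^2 - 96*x + 144) dx. Term by term:
    ∫_0^6 16*x^2 dx = 1152;  ∫_0^6 -96*x dx = -1728;  ∫_0^6 144 dx = 864.
  Sum: 1152 − 1728 + 864 = 288.
∫_0^6 u² dx = 5184/5, so ||u||_L² = 72*sqrt(5)/5.
∫_0^6 (u')² dx = 288, so ||u'||_L² = 12*sqrt(2).
Ratio ||u||_L² / ||u'||_L² = 3*sqrt(10)/5.
Sharp Poincaré constant on H^1_0(0, 6) is C_P = L/π = 6/π, achieved by sin(π/6·x).
A polynomial bump cannot attain the sharp Poincaré constant (only the first sine eigenfunction does), so the ratio is strictly less than C_P, consistent with ||u||_L² ≤ C_P ||u'||_L².


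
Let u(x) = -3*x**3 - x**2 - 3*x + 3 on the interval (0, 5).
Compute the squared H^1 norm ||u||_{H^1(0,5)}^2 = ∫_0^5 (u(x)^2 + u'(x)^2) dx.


||u||_{H^1}^2 = 3882440/21

The H^1 norm (squared) on an interval (0, L) is
  ||u||_{H^1}^2 = ∫_0^L u(x)^2 dx + ∫_0^L u'(x)^2 dx.
Compute u'(x) = -9*x**2 - 2*x - 3.
Then u(x)^2 = 9*x**6 + 6*x**5 + 19*x**4 - 12*x**3 + 3*x**2 - 18*x + 9 and u'(x)^2 = 81*x**4 + 36*x**3 + 58*x**2 + 12*x + 9.
Integrate each monomial from 0 to 5 using ∫_0^5 c·x^n dx = c·5^(n+1)/(n+1):
  ∫_0^5 u(x)^2 dx = ∫_0^5 (9*x^6 + 6*x^5 + 19*x^4 - 12*x^3 + 3*x^2 - 18*x + 9) dx. Term by term:
    ∫_0^5 9*x^6 dx = 703125/7;  ∫_0^5 6*x^5 dx = 15625;  ∫_0^5 19*x^4 dx = 11875;
    ∫_0^5 -12*x^3 dx = -1875;  ∫_0^5 3*x^2 dx = 125;  ∫_0^5 -18*x dx = -225;
    ∫_0^5 9 dx = 45.
  Sum: 703125/7 + 15625 + 11875 − 1875 + 125 − 225 + 45 = 882115/7.
  ∫_0^5 u'(x)^2 dx = ∫_0^5 (81*x^4 + 36*x^3 + 58*x^2 + 12*x + 9) dx. Term by term:
    ∫_0^5 81*x^4 dx = 50625;  ∫_0^5 36*x^3 dx = 5625;  ∫_0^5 58*x^2 dx = 7250/3;
    ∫_0^5 12*x dx = 150;  ∫_0^5 9 dx = 45.
  Sum: 50625 + 5625 + 7250/3 + 150 + 45 = 176585/3.
Adding: ||u||_{H^1}^2 = 882115/7 + 176585/3 = 3882440/21.


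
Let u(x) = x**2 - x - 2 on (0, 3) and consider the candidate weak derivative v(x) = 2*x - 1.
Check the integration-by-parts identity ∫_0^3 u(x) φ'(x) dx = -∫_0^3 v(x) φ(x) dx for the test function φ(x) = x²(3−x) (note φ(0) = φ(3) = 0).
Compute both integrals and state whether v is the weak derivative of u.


LHS = -351/20, RHS = -351/20. Yes, v = u' weakly.

u(x) = x**2 - x - 2, classical derivative u'(x) = 2*x - 1.
φ(x) = x²(3−x), so φ'(x) = 3*x*(2 - x).
Note φ(0) = φ(3) = 0, so the boundary term u·φ vanishes.
LHS = ∫_0^3 u(x) φ'(x) dx = ∫_0^3 (-3*x^4 + 9*x^3 - 12*x) dx. Term by term:
  ∫_0^3 -3*x^4 dx = -729/5;  ∫_0^3 9*x^3 dx = 729/4;  ∫_0^3 -12*x dx = -54.
Sum: -729/5 + 729/4 − 54 = -351/20.
So LHS = -351/20.
∫_0^3 v(x) φ(x) dx = ∫_0^3 (-2*x^4 + 7*x^3 - 3*x^2) dx. Term by term:
  ∫_0^3 -2*x^4 dx = -486/5;  ∫_0^3 7*x^3 dx = 567/4;  ∫_0^3 -3*x^2 dx = -27.
Sum: -486/5 + 567/4 − 27 = 351/20.
So RHS = -∫_0^3 v(x) φ(x) dx = -351/20.
LHS = RHS, so the identity holds for this test φ.
Moreover u is smooth here and v(x) = u'(x) = 2*x - 1 pointwise, so the identity holds for every test function. Hence v is the weak derivative of u.


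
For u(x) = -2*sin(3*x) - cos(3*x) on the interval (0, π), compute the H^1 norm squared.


||u||_{H^1(0,π)}^2 = 25*π

u'(x) = 3*sin(3*x) - 6*cos(3*x).
Expand u² and (u')² and integrate term by term on (0, π), using: for integers n ≥ 1, ∫_0^π sin²(nx) dx = ∫_0^π cos²(nx) dx = π/2; for n ≠ n', ∫_0^π sin(nx)sin(n'x) dx = ∫_0^π cos(nx)cos(n'x) dx = 0; and by product-to-sum, ∫_0^π sin(nx)cos(n'x) dx = ½∫_0^π [sin((n+n')x) + sin((n−n')x)] dx, which is 0 when n+n' is even and 2n/(n²−n'²) when n+n' is odd (it need not vanish on (0, π)).
  u² squared terms: (-1)²·∫cos(3x)² dx = 1·π/2 = π/2;  (-2)²·∫sin(3x)² dx = 4·π/2 = 2*π.
  u² cross terms: 2·(-1)·(-2)·∫cos(3x)·sin(3x) dx = 4·(0) = 0.
  So ∫_0^π u² dx = π/2 + 2*π + 0 = 5*π/2.
  (u')² squared terms: (-6)²·∫cos(3x)² dx = 36·π/2 = 18*π;  (3)²·∫sin(3x)² dx = 9·π/2 = 9*π/2.
  (u')² cross terms: 2·(-6)·(3)·∫cos(3x)·sin(3x) dx = -36·(0) = 0.
  So ∫_0^π (u')² dx = 18*π + 9*π/2 + 0 = 45*π/2.
||u||_{H^1}^2 = (5*π/2) + (45*π/2) = 25*π.


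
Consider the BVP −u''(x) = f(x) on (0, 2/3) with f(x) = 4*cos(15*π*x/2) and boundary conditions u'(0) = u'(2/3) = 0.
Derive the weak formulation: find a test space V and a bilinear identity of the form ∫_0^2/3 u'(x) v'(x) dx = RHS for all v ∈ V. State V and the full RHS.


V = H^1(0, 2/3) (no boundary constraint on v; u is determined up to an additive constant); weak form: ∫_0^2/3 u'v' dx = ∫_0^2/3 (4*cos(15*π*x/2)) v dx for all v ∈ V.

Multiply both sides by a test function v and integrate from 0 to 2/3:
  ∫_0^2/3 −u''(x) v(x) dx = ∫_0^2/3 f(x) v(x) dx.
Integrate the LHS by parts once:
  ∫_0^2/3 −u'' v dx = −[u'(x) v(x)]_0^2/3 + ∫_0^2/3 u'(x) v'(x) dx.
Thus ∫_0^2/3 u'(x) v'(x) dx = ∫_0^2/3 f(x) v(x) dx + [u'(x) v(x)]_0^2/3.
Choose V so that boundary terms are either known or forced to vanish.
u has homogeneous Neumann: u'(0) = u'(2/3) = 0. So [u' v]_0^2/3 = 0·v(2/3) − 0·v(0) = 0 for any v; take V = H^1(0, 2/3).
Weak formulation: find u (satisfying any essential BC) such that ∫_0^2/3 u'(x) v'(x) dx = ∫_0^2/3 f v dx for all v ∈ V (homogeneous Neumann, so boundary terms vanish).
Substituting f(x) = 4*cos(15*π*x/2), the right-hand side is ∫_0^2/3 (4*cos(15*π*x/2)) v dx.
Compatibility check (pure Neumann): taking v ≡ 1 ∈ V gives 0 = ∫_0^2/3 f dx + (0) − (0), i.e. ∫_0^2/3 f dx must equal u'(0) − u'(2/3) = 0. Indeed ∫_0^2/3 (4*cos(15*π*x/2)) dx = 0, so the data are compatible. The solution is then unique only up to an additive constant (fix it e.g. by requiring ∫_0^2/3 u dx = 0).


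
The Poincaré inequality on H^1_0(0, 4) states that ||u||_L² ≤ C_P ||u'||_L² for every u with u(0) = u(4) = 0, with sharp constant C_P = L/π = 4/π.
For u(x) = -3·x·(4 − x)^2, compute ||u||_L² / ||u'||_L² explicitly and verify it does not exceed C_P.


||u||_L² / ||u'||_L² = 2*sqrt(14)/7 < C_P = 4/π.

u(x) = -3·x·(4 − x)^2, so u'(x) = 3*(4 - 3*x)*(x - 4).
u(x) = -3·x·(4 − x)^2 vanishes at x = 0 and x = 4, so u ∈ H^1_0(0, 4). Differentiate via the product rule and integrate the resulting polynomials term by term.
  ∫_0^4 u² dx = ∫_0^4 (9*x^6 - 144*x^5 + 864*x^4 - 2304*x^3 + 2304*x^2) dx. Term by term:
    ∫_0^4 9*x^6 dx = 147456/7;  ∫_0^4 -144*x^5 dx = -98304;  ∫_0^4 864*x^4 dx = 884736/5;
    ∫_0^4 -2304*x^3 dx = -147456;  ∫_0^4 2304*x^2 dx = 49152.
  Sum: 147456/7 − 98304 + 884736/5 − 147456 + 49152 = 49152/35.
  ∫_0^4 (u')² dx = ∫_0^4 (81*x^4 - 864*x^3 + 3168*x^2 - 4608*x + 2304) dx. Term by term:
    ∫_0^4 81*x^4 dx = 82944/5;  ∫_0^4 -864*x^3 dx = -55296;  ∫_0^4 3168*x^2 dx = 67584;
    ∫_0^4 -4608*x dx = -36864;  ∫_0^4 2304 dx = 9216.
  Sum: 82944/5 − 55296 + 67584 − 36864 + 9216 = 6144/5.
∫_0^4 u² dx = 49152/35, so ||u||_L² = 128*sqrt(105)/35.
∫_0^4 (u')² dx = 6144/5, so ||u'||_L² = 32*sqrt(30)/5.
Ratio ||u||_L² / ||u'||_L² = 2*sqrt(14)/7.
Sharp Poincaré constant on H^1_0(0, 4) is C_P = L/π = 4/π, achieved by sin(π/4·x).
A polynomial bump cannot attain the sharp Poincaré constant (only the first sine eigenfunction does), so the ratio is strictly less than C_P, consistent with ||u||_L² ≤ C_P ||u'||_L².


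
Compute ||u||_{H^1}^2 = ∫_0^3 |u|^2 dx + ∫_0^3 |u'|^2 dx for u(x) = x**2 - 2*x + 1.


||u||_{H^1}^2 = 93/5

The H^1 norm (squared) on an interval (0, L) is
  ||u||_{H^1}^2 = ∫_0^L u(x)^2 dx + ∫_0^L u'(x)^2 dx.
Compute u'(x) = 2*x - 2.
Then u(x)^2 = x**4 - 4*x**3 + 6*x**2 - 4*x + 1 and u'(x)^2 = 4*x**2 - 8*x + 4.
Integrate each monomial from 0 to 3 using ∫_0^3 c·x^n dx = c·3^(n+1)/(n+1):
  ∫_0^3 u(x)^2 dx = ∫_0^3 (x^4 - 4*x^3 + 6*x^2 - 4*x + 1) dx. Term by term:
    ∫_0^3 x^4 dx = 243/5;  ∫_0^3 -4*x^3 dx = -81;  ∫_0^3 6*x^2 dx = 54;
    ∫_0^3 -4*x dx = -18;  ∫_0^3 1 dx = 3.
  Sum: 243/5 − 81 + 54 − 18 + 3 = 33/5.
  ∫_0^3 u'(x)^2 dx = ∫_0^3 (4*x^2 - 8*x + 4) dx. Term by term:
    ∫_0^3 4*x^2 dx = 36;  ∫_0^3 -8*x dx = -36;  ∫_0^3 4 dx = 12.
  Sum: 36 − 36 + 12 = 12.
Adding: ||u||_{H^1}^2 = 33/5 + 12 = 93/5.


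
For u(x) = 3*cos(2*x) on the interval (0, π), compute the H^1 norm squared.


||u||_{H^1(0,π)}^2 = 45*π/2

u'(x) = -6*sin(2*x).
Expand u² and (u')² and integrate term by term on (0, π), using: for integers n ≥ 1, ∫_0^π sin²(nx) dx = ∫_0^π cos²(nx) dx = π/2; for n ≠ n', ∫_0^π sin(nx)sin(n'x) dx = ∫_0^π cos(nx)cos(n'x) dx = 0; and by product-to-sum, ∫_0^π sin(nx)cos(n'x) dx = ½∫_0^π [sin((n+n')x) + sin((n−n')x)] dx, which is 0 when n+n' is even and 2n/(n²−n'²) when n+n' is odd (it need not vanish on (0, π)).
  u² squared terms: (3)²·∫cos(2x)² dx = 9·π/2 = 9*π/2.
  So ∫_0^π u² dx = 9*π/2.
  (u')² squared terms: (-6)²·∫sin(2x)² dx = 36·π/2 = 18*π.
  So ∫_0^π (u')² dx = 18*π.
||u||_{H^1}^2 = (9*π/2) + (18*π) = 45*π/2.


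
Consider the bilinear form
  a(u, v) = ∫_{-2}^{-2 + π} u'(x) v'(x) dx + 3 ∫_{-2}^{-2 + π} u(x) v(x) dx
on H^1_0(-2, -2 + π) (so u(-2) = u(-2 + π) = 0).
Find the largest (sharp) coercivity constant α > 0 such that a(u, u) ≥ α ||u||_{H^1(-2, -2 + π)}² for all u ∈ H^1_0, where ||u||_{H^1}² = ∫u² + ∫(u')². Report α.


α = 1

Coercivity of a(·,·) on H^1_0(-2, -2 + π) means a(u, u) ≥ α ||u||_{H^1}² for every u ∈ H^1_0.
The interval has length L = π, and Poincaré/coercivity depend only on L. Here a(u, u) = ∫(u')² + (3)·∫u².
Here c = 3 ≥ 1, so a(u,u) = ∫(u')² + c∫u² ≥ ∫(u')² + ∫u² = ||u||_{H^1}², i.e. α = 1 works. No larger α is possible: a(u,u) ≥ α||u||_{H^1}² means (1−α)∫(u')² ≥ (α−c)∫u², and for the modes u_n = sin(nπ(x−x₀)/L) (x₀ the left endpoint) one has ∫u_n²/∫(u_n')² = (L/(nπ))² → 0, so a(u_n,u_n)/||u_n||_{H^1}² → 1. Hence the optimal constant is α = 1.
Therefore α = 1.


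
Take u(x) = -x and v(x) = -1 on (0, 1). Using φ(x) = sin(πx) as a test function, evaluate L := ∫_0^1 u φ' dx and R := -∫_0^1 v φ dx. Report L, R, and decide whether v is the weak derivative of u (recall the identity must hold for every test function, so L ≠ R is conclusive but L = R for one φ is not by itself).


LHS = 2/π, RHS = 2/π. Yes, v = u' weakly.

u(x) = -x, classical derivative u'(x) = -1.
φ(x) = sin(πx), so φ'(x) = π*cos(π*x).
Note φ(0) = φ(1) = 0, so the boundary term u·φ vanishes.
LHS = ∫_0^1 u(x) φ'(x) dx = ∫_0^1 (-π*x*cos(π*x)) dx. Term by term:
  ∫_0^1 -π*x*cos(π*x) dx = 2/π.
So LHS = 2/π.
∫_0^1 v(x) φ(x) dx = ∫_0^1 (-sin(π*x)) dx. Term by term:
  ∫_0^1 -sin(π*x) dx = -2/π.
So RHS = -∫_0^1 v(x) φ(x) dx = 2/π.
LHS = RHS, so the identity holds for this test φ.
Moreover u is smooth here and v(x) = u'(x) = -1 pointwise, so the identity holds for every test function. Hence v is the weak derivative of u.


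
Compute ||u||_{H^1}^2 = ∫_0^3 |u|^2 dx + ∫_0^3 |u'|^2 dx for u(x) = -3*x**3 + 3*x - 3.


||u||_{H^1}^2 = 406431/70

The H^1 norm (squared) on an interval (0, L) is
  ||u||_{H^1}^2 = ∫_0^L u(x)^2 dx + ∫_0^L u'(x)^2 dx.
Compute u'(x) = 3 - 9*x**2.
Then u(x)^2 = 9*x**6 - 18*x**4 + 18*x**3 + 9*x**2 - 18*x + 9 and u'(x)^2 = 81*x**4 - 54*x**2 + 9.
Integrate each monomial from 0 to 3 using ∫_0^3 c·x^n dx = c·3^(n+1)/(n+1):
  ∫_0^3 u(x)^2 dx = ∫_0^3 (9*x^6 - 18*x^4 + 18*x^3 + 9*x^2 - 18*x + 9) dx. Term by term:
    ∫_0^3 9*x^6 dx = 19683/7;  ∫_0^3 -18*x^4 dx = -4374/5;  ∫_0^3 18*x^3 dx = 729/2;
    ∫_0^3 9*x^2 dx = 81;  ∫_0^3 -18*x dx = -81;  ∫_0^3 9 dx = 27.
  Sum: 19683/7 − 4374/5 + 729/2 + 81 − 81 + 27 = 162999/70.
  ∫_0^3 u'(x)^2 dx = ∫_0^3 (81*x^4 - 54*x^2 + 9) dx. Term by term:
    ∫_0^3 81*x^4 dx = 19683/5;  ∫_0^3 -54*x^2 dx = -486;  ∫_0^3 9 dx = 27.
  Sum: 19683/5 − 486 + 27 = 17388/5.
Adding: ||u||_{H^1}^2 = 162999/70 + 17388/5 = 406431/70.


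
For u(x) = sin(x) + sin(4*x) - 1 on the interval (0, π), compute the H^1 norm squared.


||u||_{H^1(0,π)}^2 = -4 + 21*π/2

u'(x) = cos(x) + 4*cos(4*x).
Expand u² and (u')² and integrate term by term on (0, π), using: for integers n ≥ 1, ∫_0^π sin²(nx) dx = ∫_0^π cos²(nx) dx = π/2; for n ≠ n', ∫_0^π sin(nx)sin(n'x) dx = ∫_0^π cos(nx)cos(n'x) dx = 0; and by product-to-sum, ∫_0^π sin(nx)cos(n'x) dx = ½∫_0^π [sin((n+n')x) + sin((n−n')x)] dx, which is 0 when n+n' is even and 2n/(n²−n'²) when n+n' is odd (it need not vanish on (0, π)). For the constant mode: ∫_0^π 1 dx = π, ∫_0^π cos(nx) dx = 0, ∫_0^π sin(nx) dx = (1−(−1)^n)/n.
  u² squared terms: (-1)²·∫1 dx = 1·π = π;  (1)²·∫sin(x)² dx = 1·π/2 = π/2;  (1)²·∫sin(4x)² dx = 1·π/2 = π/2.
  u² cross terms: 2·(-1)·(1)·∫1·sin(x) dx = -2·(2) = -4;  2·(-1)·(1)·∫1·sin(4x) dx = -2·(0) = 0;  2·(1)·(1)·∫sin(x)·sin(4x) dx = 2·(0) = 0.
  So ∫_0^π u² dx = π + π/2 + π/2 − 4 + 0 + 0 = -4 + 2*π.
  (u')² squared terms: (4)²·∫cos(4x)² dx = 16·π/2 = 8*π;  (1)²·∫cos(x)² dx = 1·π/2 = π/2.
  (u')² cross terms: 2·(4)·(1)·∫cos(4x)·cos(x) dx = 8·(0) = 0.
  So ∫_0^π (u')² dx = 8*π + π/2 + 0 = 17*π/2.
||u||_{H^1}^2 = (-4 + 2*π) + (17*π/2) = -4 + 21*π/2.


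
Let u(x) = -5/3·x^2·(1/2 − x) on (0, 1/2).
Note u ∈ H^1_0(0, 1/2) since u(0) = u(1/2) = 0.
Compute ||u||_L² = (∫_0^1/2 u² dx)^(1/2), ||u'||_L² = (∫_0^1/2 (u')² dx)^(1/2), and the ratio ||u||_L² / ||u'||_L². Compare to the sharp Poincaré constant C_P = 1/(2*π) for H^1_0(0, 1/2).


||u||_L² / ||u'||_L² = sqrt(14)/28 < C_P = 1/(2*π).

u(x) = -5/3·x^2·(1/2 − x), so u'(x) = 5*x*(3*x - 1)/3.
u(x) = -5/3·x^2·(1/2 − x) vanishes at x = 0 and x = 1/2, so u ∈ H^1_0(0, 1/2). Differentiate via the product rule and integrate the resulting polynomials term by term.
  ∫_0^1/2 u² dx = ∫_0^1/2 (25*x^6/9 - 25*x^5/9 + 25*x^4/36) dx. Term by term:
    ∫_0^1/2 25*x^6/9 dx = 25/8064;  ∫_0^1/2 -25*x^5/9 dx = -25/3456;  ∫_0^1/2 25*x^4/36 dx = 5/1152.
  Sum: 25/8064 − 25/3456 + 5/1152 = 5/24192.
  ∫_0^1/2 (u')² dx = ∫_0^1/2 (25*x^4 - 50*x^3/3 + 25*x^2/9) dx. Term by term:
    ∫_0^1/2 25*x^4 dx = 5/32;  ∫_0^1/2 -50*x^3/3 dx = -25/96;  ∫_0^1/2 25*x^2/9 dx = 25/216.
  Sum: 5/32 − 25/96 + 25/216 = 5/432.
∫_0^1/2 u² dx = 5/24192, so ||u||_L² = sqrt(210)/1008.
∫_0^1/2 (u')² dx = 5/432, so ||u'||_L² = sqrt(15)/36.
Ratio ||u||_L² / ||u'||_L² = sqrt(14)/28.
Sharp Poincaré constant on H^1_0(0, 1/2) is C_P = L/π = 1/(2*π), achieved by sin(2*π·x).
A polynomial bump cannot attain the sharp Poincaré constant (only the first sine eigenfunction does), so the ratio is strictly less than C_P, consistent with ||u||_L² ≤ C_P ||u'||_L².


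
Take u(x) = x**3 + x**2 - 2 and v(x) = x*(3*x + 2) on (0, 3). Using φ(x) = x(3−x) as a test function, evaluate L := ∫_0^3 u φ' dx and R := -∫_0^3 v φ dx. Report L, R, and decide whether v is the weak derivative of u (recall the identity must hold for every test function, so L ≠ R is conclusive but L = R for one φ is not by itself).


LHS = -999/20, RHS = -999/20. Yes, v = u' weakly.

u(x) = x**3 + x**2 - 2, classical derivative u'(x) = 3*x**2 + 2*x.
φ(x) = x(3−x), so φ'(x) = 3 - 2*x.
Note φ(0) = φ(3) = 0, so the boundary term u·φ vanishes.
LHS = ∫_0^3 u(x) φ'(x) dx = ∫_0^3 (-2*x^4 + x^3 + 3*x^2 + 4*x - 6) dx. Term by term:
  ∫_0^3 -2*x^4 dx = -486/5;  ∫_0^3 x^3 dx = 81/4;  ∫_0^3 3*x^2 dx = 27;
  ∫_0^3 4*x dx = 18;  ∫_0^3 -6 dx = -18.
Sum: -486/5 + 81/4 + 27 + 18 − 18 = -999/20.
So LHS = -999/20.
∫_0^3 v(x) φ(x) dx = ∫_0^3 (-3*x^4 + 7*x^3 + 6*x^2) dx. Term by term:
  ∫_0^3 -3*x^4 dx = -729/5;  ∫_0^3 7*x^3 dx = 567/4;  ∫_0^3 6*x^2 dx = 54.
Sum: -729/5 + 567/4 + 54 = 999/20.
So RHS = -∫_0^3 v(x) φ(x) dx = -999/20.
LHS = RHS, so the identity holds for this test φ.
Moreover u is smooth here and v(x) = u'(x) = 3*x**2 + 2*x pointwise, so the identity holds for every test function. Hence v is the weak derivative of u.


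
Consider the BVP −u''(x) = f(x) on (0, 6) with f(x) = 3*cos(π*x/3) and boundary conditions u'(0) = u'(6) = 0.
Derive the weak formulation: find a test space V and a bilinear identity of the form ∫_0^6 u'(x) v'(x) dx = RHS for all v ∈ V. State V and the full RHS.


V = H^1(0, 6) (no boundary constraint on v; u is determined up to an additive constant); weak form: ∫_0^6 u'v' dx = ∫_0^6 (3*cos(π*x/3)) v dx for all v ∈ V.

Multiply both sides by a test function v and integrate from 0 to 6:
  ∫_0^6 −u''(x) v(x) dx = ∫_0^6 f(x) v(x) dx.
Integrate the LHS by parts once:
  ∫_0^6 −u'' v dx = −[u'(x) v(x)]_0^6 + ∫_0^6 u'(x) v'(x) dx.
Thus ∫_0^6 u'(x) v'(x) dx = ∫_0^6 f(x) v(x) dx + [u'(x) v(x)]_0^6.
Choose V so that boundary terms are either known or forced to vanish.
u has homogeneous Neumann: u'(0) = u'(6) = 0. So [u' v]_0^6 = 0·v(6) − 0·v(0) = 0 for any v; take V = H^1(0, 6).
Weak formulation: find u (satisfying any essential BC) such that ∫_0^6 u'(x) v'(x) dx = ∫_0^6 f v dx for all v ∈ V (homogeneous Neumann, so boundary terms vanish).
Substituting f(x) = 3*cos(π*x/3), the right-hand side is ∫_0^6 (3*cos(π*x/3)) v dx.
Compatibility check (pure Neumann): taking v ≡ 1 ∈ V gives 0 = ∫_0^6 f dx + (0) − (0), i.e. ∫_0^6 f dx must equal u'(0) − u'(6) = 0. Indeed ∫_0^6 (3*cos(π*x/3)) dx = 0, so the data are compatible. The solution is then unique only up to an additive constant (fix it e.g. by requiring ∫_0^6 u dx = 0).


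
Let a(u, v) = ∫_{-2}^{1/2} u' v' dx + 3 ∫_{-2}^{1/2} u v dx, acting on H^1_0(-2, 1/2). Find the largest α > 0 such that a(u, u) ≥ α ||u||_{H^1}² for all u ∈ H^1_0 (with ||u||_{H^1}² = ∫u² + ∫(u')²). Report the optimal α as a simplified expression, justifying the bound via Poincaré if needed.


α = 1

Coercivity of a(·,·) on H^1_0(-2, 1/2) means a(u, u) ≥ α ||u||_{H^1}² for every u ∈ H^1_0.
The interval has length L = 5/2, and Poincaré/coercivity depend only on L. Here a(u, u) = ∫(u')² + (3)·∫u².
Here c = 3 ≥ 1, so a(u,u) = ∫(u')² + c∫u² ≥ ∫(u')² + ∫u² = ||u||_{H^1}², i.e. α = 1 works. No larger α is possible: a(u,u) ≥ α||u||_{H^1}² means (1−α)∫(u')² ≥ (α−c)∫u², and for the modes u_n = sin(nπ(x−x₀)/L) (x₀ the left endpoint) one has ∫u_n²/∫(u_n')² = (L/(nπ))² → 0, so a(u_n,u_n)/||u_n||_{H^1}² → 1. Hence the optimal constant is α = 1.
Therefore α = 1.


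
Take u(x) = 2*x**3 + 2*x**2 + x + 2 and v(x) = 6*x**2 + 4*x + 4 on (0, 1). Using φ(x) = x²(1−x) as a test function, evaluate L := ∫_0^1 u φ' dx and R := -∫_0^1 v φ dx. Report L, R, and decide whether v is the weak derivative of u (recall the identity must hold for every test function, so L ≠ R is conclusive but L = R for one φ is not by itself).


LHS = -29/60, RHS = -11/15. No, v is not the weak derivative of u.

u(x) = 2*x**3 + 2*x**2 + x + 2, classical derivative u'(x) = 6*x**2 + 4*x + 1.
φ(x) = x²(1−x), so φ'(x) = x*(2 - 3*x).
Note φ(0) = φ(1) = 0, so the boundary term u·φ vanishes.
LHS = ∫_0^1 u(x) φ'(x) dx = ∫_0^1 (-6*x^5 - 2*x^4 + x^3 - 4*x^2 + 4*x) dx. Term by term:
  ∫_0^1 -6*x^5 dx = -1;  ∫_0^1 -2*x^4 dx = -2/5;  ∫_0^1 x^3 dx = 1/4;
  ∫_0^1 -4*x^2 dx = -4/3;  ∫_0^1 4*x dx = 2.
Sum: -1 − 2/5 + 1/4 − 4/3 + 2 = -29/60.
So LHS = -29/60.
∫_0^1 v(x) φ(x) dx = ∫_0^1 (-6*x^5 + 2*x^4 + 4*x^2) dx. Term by term:
  ∫_0^1 -6*x^5 dx = -1;  ∫_0^1 2*x^4 dx = 2/5;  ∫_0^1 4*x^2 dx = 4/3.
Sum: -1 + 2/5 + 4/3 = 11/15.
So RHS = -∫_0^1 v(x) φ(x) dx = -11/15.
LHS − RHS = 1/4 ≠ 0, so the identity fails.
(For a valid weak derivative the identity must hold for EVERY test function, in particular this one. The failure shows v is NOT the weak derivative of u.)
Correct weak derivative would be u'(x) = 6*x**2 + 4*x + 1.


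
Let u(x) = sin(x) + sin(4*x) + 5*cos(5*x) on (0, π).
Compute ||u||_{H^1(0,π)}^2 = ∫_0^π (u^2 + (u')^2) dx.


||u||_{H^1(0,π)}^2 = -2080/9 + 669*π/2

u'(x) = -25*sin(5*x) + cos(x) + 4*cos(4*x).
Expand u² and (u')² and integrate term by term on (0, π), using: for integers n ≥ 1, ∫_0^π sin²(nx) dx = ∫_0^π cos²(nx) dx = π/2; for n ≠ n', ∫_0^π sin(nx)sin(n'x) dx = ∫_0^π cos(nx)cos(n'x) dx = 0; and by product-to-sum, ∫_0^π sin(nx)cos(n'x) dx = ½∫_0^π [sin((n+n')x) + sin((n−n')x)] dx, which is 0 when n+n' is even and 2n/(n²−n'²) when n+n' is odd (it need not vanish on (0, π)).
  u² squared terms: (5)²·∫cos(5x)² dx = 25·π/2 = 25*π/2;  (1)²·∫sin(x)² dx = 1·π/2 = π/2;  (1)²·∫sin(4x)² dx = 1·π/2 = π/2.
  u² cross terms: 2·(5)·(1)·∫cos(5x)·sin(x) dx = 10·(0) = 0;  2·(5)·(1)·∫cos(5x)·sin(4x) dx = 10·(-8/9) = -80/9;  2·(1)·(1)·∫sin(x)·sin(4x) dx = 2·(0) = 0.
  So ∫_0^π u² dx = 25*π/2 + π/2 + π/2 + 0 − 80/9 + 0 = -80/9 + 27*π/2.
  (u')² squared terms: (-25)²·∫sin(5x)² dx = 625·π/2 = 625*π/2;  (4)²·∫cos(4x)² dx = 16·π/2 = 8*π;  (1)²·∫cos(x)² dx = 1·π/2 = π/2.
  (u')² cross terms: 2·(-25)·(4)·∫sin(5x)·cos(4x) dx = -200·(10/9) = -2000/9;  2·(-25)·(1)·∫sin(5x)·cos(x) dx = -50·(0) = 0;  2·(4)·(1)·∫cos(4x)·cos(x) dx = 8·(0) = 0.
  So ∫_0^π (u')² dx = 625*π/2 + 8*π + π/2 − 2000/9 + 0 + 0 = -2000/9 + 321*π.
||u||_{H^1}^2 = (-80/9 + 27*π/2) + (-2000/9 + 321*π) = -2080/9 + 669*π/2.


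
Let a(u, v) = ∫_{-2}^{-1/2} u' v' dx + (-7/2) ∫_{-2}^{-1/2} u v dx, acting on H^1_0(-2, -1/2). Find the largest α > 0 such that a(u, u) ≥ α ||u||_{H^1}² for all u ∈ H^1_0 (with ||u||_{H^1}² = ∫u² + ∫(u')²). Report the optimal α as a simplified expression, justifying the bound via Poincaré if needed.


α = (-63 + 8*π^2)/(2*(9 + 4*π^2))

Coercivity of a(·,·) on H^1_0(-2, -1/2) means a(u, u) ≥ α ||u||_{H^1}² for every u ∈ H^1_0.
The interval has length L = 3/2, and Poincaré/coercivity depend only on L. Here a(u, u) = ∫(u')² + (-7/2)·∫u².
Here c = -7/2 < 0 with |c| < (π/L)² = 4*π^2/9, so coercivity still holds. The condition a(u,u) ≥ α||u||_{H^1}² reads (1−α)∫(u')² ≥ (α−c)∫u². Any admissible α is ≤ 1 (rapidly oscillating u have ∫u²/∫(u')² → 0), and α = 1 would force 0 ≥ (1−c)∫u², impossible since c < 1; so 1−α > 0. By the sharp Poincaré inequality on H^1_0 of an interval of length L, ∫(u')² ≥ (π/L)²∫u² with equality for the first sine mode sin(π(x−x₀)/L) (x₀ the left endpoint), so the inequality holds for all u iff (1−α)(π/L)² ≥ α − c, i.e. α ≤ ((π/L)² + c)/((π/L)² + 1) = (1 + c(L/π)²)/(1 + (L/π)²). (Direct route, valid since c ≤ 0: Poincaré gives c∫u² ≥ c(L/π)²∫(u')², so a(u,u) ≥ (1 + c(L/π)²)∫(u')², while ||u||_{H^1}² ≤ (1 + (L/π)²)∫(u')²; dividing yields the same α.) With (π/L)² = 4*π^2/9 and c = -7/2, the largest admissible constant is α = ((π/L)² + c)/((π/L)² + 1).
Simplifying, α = (-63 + 8*π^2)/(2*(9 + 4*π^2)).


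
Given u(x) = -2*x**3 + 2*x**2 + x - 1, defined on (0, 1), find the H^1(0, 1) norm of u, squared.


||u||_{H^1}^2 = 62/35

The H^1 norm (squared) on an interval (0, L) is
  ||u||_{H^1}^2 = ∫_0^L u(x)^2 dx + ∫_0^L u'(x)^2 dx.
Compute u'(x) = -6*x**2 + 4*x + 1.
Then u(x)^2 = 4*x**6 - 8*x**5 + 8*x**3 - 3*x**2 - 2*x + 1 and u'(x)^2 = 36*x**4 - 48*x**3 + 4*x**2 + 8*x + 1.
Integrate each monomial from 0 to 1 using ∫_0^1 c·x^n dx = c·1^(n+1)/(n+1):
  ∫_0^1 u(x)^2 dx = ∫_0^1 (4*x^6 - 8*x^5 + 8*x^3 - 3*x^2 - 2*x + 1) dx. Term by term:
    ∫_0^1 4*x^6 dx = 4/7;  ∫_0^1 -8*x^5 dx = -4/3;  ∫_0^1 8*x^3 dx = 2;
    ∫_0^1 -3*x^2 dx = -1;  ∫_0^1 -2*x dx = -1;  ∫_0^1 1 dx = 1.
  Sum: 4/7 − 4/3 + 2 − 1 − 1 + 1 = 5/21.
  ∫_0^1 u'(x)^2 dx = ∫_0^1 (36*x^4 - 48*x^3 + 4*x^2 + 8*x + 1) dx. Term by term:
    ∫_0^1 36*x^4 dx = 36/5;  ∫_0^1 -48*x^3 dx = -12;  ∫_0^1 4*x^2 dx = 4/3;
    ∫_0^1 8*x dx = 4;  ∫_0^1 1 dx = 1.
  Sum: 36/5 − 12 + 4/3 + 4 + 1 = 23/15.
Adding: ||u||_{H^1}^2 = 5/21 + 23/15 = 62/35.


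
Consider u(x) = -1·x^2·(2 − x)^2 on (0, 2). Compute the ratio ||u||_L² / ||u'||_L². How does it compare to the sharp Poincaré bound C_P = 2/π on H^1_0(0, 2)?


||u||_L² / ||u'||_L² = sqrt(3)/3 < C_P = 2/π.

u(x) = -1·x^2·(2 − x)^2, so u'(x) = 4*x*(-x^2 + 3*x - 2).
u(x) = -1·x^2·(2 − x)^2 vanishes at x = 0 and x = 2, so u ∈ H^1_0(0, 2). Differentiate via the product rule and integrate the resulting polynomials term by term.
  ∫_0^2 u² dx = ∫_0^2 (x^8 - 8*x^7 + 24*x^6 - 32*x^5 + 16*x^4) dx. Term by term:
    ∫_0^2 x^8 dx = 512/9;  ∫_0^2 -8*x^7 dx = -256;  ∫_0^2 24*x^6 dx = 3072/7;
    ∫_0^2 -32*x^5 dx = -1024/3;  ∫_0^2 16*x^4 dx = 512/5.
  Sum: 512/9 − 256 + 3072/7 − 1024/3 + 512/5 = 256/315.
  ∫_0^2 (u')² dx = ∫_0^2 (16*x^6 - 96*x^5 + 208*x^4 - 192*x^3 + 64*x^2) dx. Term by term:
    ∫_0^2 16*x^6 dx = 2048/7;  ∫_0^2 -96*x^5 dx = -1024;  ∫_0^2 208*x^4 dx = 6656/5;
    ∫_0^2 -192*x^3 dx = -768;  ∫_0^2 64*x^2 dx = 512/3.
  Sum: 2048/7 − 1024 + 6656/5 − 768 + 512/3 = 256/105.
∫_0^2 u² dx = 256/315, so ||u||_L² = 16*sqrt(35)/105.
∫_0^2 (u')² dx = 256/105, so ||u'||_L² = 16*sqrt(105)/105.
Ratio ||u||_L² / ||u'||_L² = sqrt(3)/3.
Sharp Poincaré constant on H^1_0(0, 2) is C_P = L/π = 2/π, achieved by sin(π/2·x).
A polynomial bump cannot attain the sharp Poincaré constant (only the first sine eigenfunction does), so the ratio is strictly less than C_P, consistent with ||u||_L² ≤ C_P ||u'||_L².


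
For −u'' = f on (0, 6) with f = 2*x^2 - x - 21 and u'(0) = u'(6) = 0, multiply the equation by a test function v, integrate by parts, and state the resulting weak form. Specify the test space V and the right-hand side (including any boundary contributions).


V = H^1(0, 6) (no boundary constraint on v; u is determined up to an additive constant); weak form: ∫_0^6 u'v' dx = ∫_0^6 (2*x^2 - x - 21) v dx for all v ∈ V.

Multiply both sides by a test function v and integrate from 0 to 6:
  ∫_0^6 −u''(x) v(x) dx = ∫_0^6 f(x) v(x) dx.
Integrate the LHS by parts once:
  ∫_0^6 −u'' v dx = −[u'(x) v(x)]_0^6 + ∫_0^6 u'(x) v'(x) dx.
Thus ∫_0^6 u'(x) v'(x) dx = ∫_0^6 f(x) v(x) dx + [u'(x) v(x)]_0^6.
Choose V so that boundary terms are either known or forced to vanish.
u has homogeneous Neumann: u'(0) = u'(6) = 0. So [u' v]_0^6 = 0·v(6) − 0·v(0) = 0 for any v; take V = H^1(0, 6).
Weak formulation: find u (satisfying any essential BC) such that ∫_0^6 u'(x) v'(x) dx = ∫_0^6 f v dx for all v ∈ V (homogeneous Neumann, so boundary terms vanish).
Substituting f(x) = 2*x^2 - x - 21, the right-hand side is ∫_0^6 (2*x^2 - x - 21) v dx.
Compatibility check (pure Neumann): taking v ≡ 1 ∈ V gives 0 = ∫_0^6 f dx + (0) − (0), i.e. ∫_0^6 f dx must equal u'(0) − u'(6) = 0. Indeed ∫_0^6 (2*x^2 - x - 21) dx = 0, so the data are compatible. The solution is then unique only up to an additive constant (fix it e.g. by requiring ∫_0^6 u dx = 0).


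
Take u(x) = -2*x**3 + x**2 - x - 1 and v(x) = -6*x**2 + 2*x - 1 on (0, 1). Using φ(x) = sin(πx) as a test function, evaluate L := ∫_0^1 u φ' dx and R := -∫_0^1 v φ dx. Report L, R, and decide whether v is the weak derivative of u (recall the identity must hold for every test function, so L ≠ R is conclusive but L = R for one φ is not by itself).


LHS = -24/π^3 + 6/π, RHS = -24/π^3 + 6/π. Yes, v = u' weakly.

u(x) = -2*x**3 + x**2 - x - 1, classical derivative u'(x) = -6*x**2 + 2*x - 1.
φ(x) = sin(πx), so φ'(x) = π*cos(π*x).
Note φ(0) = φ(1) = 0, so the boundary term u·φ vanishes.
LHS = ∫_0^1 u(x) φ'(x) dx = ∫_0^1 (-2*π*x^3*cos(π*x) + π*x^2*cos(π*x) - π*x*cos(π*x) - π*cos(π*x)) dx. Term by term:
  ∫_0^1 -π*cos(π*x) dx = 0;  ∫_0^1 π*x^2*cos(π*x) dx = -2/π;  ∫_0^1 -π*x*cos(π*x) dx = 2/π;
  ∫_0^1 -2*π*x^3*cos(π*x) dx = -24/π^3 + 6/π.
Sum: 0 − 2/π + 2/π + -24/π^3 + 6/π = -24/π^3 + 6/π.
So LHS = -24/π^3 + 6/π.
∫_0^1 v(x) φ(x) dx = ∫_0^1 (-6*x^2*sin(π*x) + 2*x*sin(π*x) - sin(π*x)) dx. Term by term:
  ∫_0^1 -sin(π*x) dx = -2/π;  ∫_0^1 -6*x^2*sin(π*x) dx = -6/π + 24/π^3;  ∫_0^1 2*x*sin(π*x) dx = 2/π.
Sum: -2/π + -6/π + 24/π^3 + 2/π = -6/π + 24/π^3.
So RHS = -∫_0^1 v(x) φ(x) dx = -24/π^3 + 6/π.
LHS = RHS, so the identity holds for this test φ.
Moreover u is smooth here and v(x) = u'(x) = -6*x**2 + 2*x - 1 pointwise, so the identity holds for every test function. Hence v is the weak derivative of u.


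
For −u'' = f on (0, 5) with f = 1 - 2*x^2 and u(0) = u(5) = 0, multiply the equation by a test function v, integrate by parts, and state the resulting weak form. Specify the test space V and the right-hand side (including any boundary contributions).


V = H^1_0(0, 5) (so v(0) = v(5) = 0); weak form: ∫_0^5 u'v' dx = ∫_0^5 (1 - 2*x^2) v dx for all v ∈ V.

Multiply both sides by a test function v and integrate from 0 to 5:
  ∫_0^5 −u''(x) v(x) dx = ∫_0^5 f(x) v(x) dx.
Integrate the LHS by parts once:
  ∫_0^5 −u'' v dx = −[u'(x) v(x)]_0^5 + ∫_0^5 u'(x) v'(x) dx.
Thus ∫_0^5 u'(x) v'(x) dx = ∫_0^5 f(x) v(x) dx + [u'(x) v(x)]_0^5.
Choose V so that boundary terms are either known or forced to vanish.
u is Dirichlet: u(0) = u(5) = 0. Let V = H^1_0(0, 5); then v(0) = v(5) = 0, and [u' v]_0^5 = 0.
Weak formulation: find u (satisfying any essential BC) such that ∫_0^5 u'(x) v'(x) dx = ∫_0^5 f v dx for all v ∈ V.
Substituting f(x) = 1 - 2*x^2, the right-hand side is ∫_0^5 (1 - 2*x^2) v dx.


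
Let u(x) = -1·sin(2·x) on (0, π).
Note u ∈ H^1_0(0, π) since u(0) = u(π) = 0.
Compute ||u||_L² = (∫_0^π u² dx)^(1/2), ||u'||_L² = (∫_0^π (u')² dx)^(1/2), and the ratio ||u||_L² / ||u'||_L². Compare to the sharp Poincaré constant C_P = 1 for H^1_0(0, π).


||u||_L² / ||u'||_L² = 1/2 < C_P = 1.

u(x) = -1·sin(2·x), so u'(x) = -2*cos(2*x).
Writing u(x) = A·sin(kπx/L) with A = -1 and k = 2, use ∫_0^L sin²(kπx/L) dx = L/2 and ∫_0^L cos²(kπx/L) dx = L/2.
u² = 1·sin²(2·x) and (u')² = 4·cos²(2·x), and each of sin², cos² integrates to L/2 = π/2 over (0, π).
∫_0^π u² dx = π/2, so ||u||_L² = sqrt(2)*sqrt(π)/2.
∫_0^π (u')² dx = 2*π, so ||u'||_L² = sqrt(2)*sqrt(π).
Ratio ||u||_L² / ||u'||_L² = 1/2.
Sharp Poincaré constant on H^1_0(0, π) is C_P = L/π = 1, achieved by sin(x).
This is the k = 2 harmonic; the ratio L/(kπ) is strictly less than C_P = L/π, consistent with the sharp inequality ||u||_L² ≤ C_P ||u'||_L².


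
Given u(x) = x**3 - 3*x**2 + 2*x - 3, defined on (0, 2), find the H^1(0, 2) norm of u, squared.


||u||_{H^1}^2 = 2074/105

The H^1 norm (squared) on an interval (0, L) is
  ||u||_{H^1}^2 = ∫_0^L u(x)^2 dx + ∫_0^L u'(x)^2 dx.
Compute u'(x) = 3*x**2 - 6*x + 2.
Then u(x)^2 = x**6 - 6*x**5 + 13*x**4 - 18*x**3 + 22*x**2 - 12*x + 9 and u'(x)^2 = 9*x**4 - 36*x**3 + 48*x**2 - 24*x + 4.
Integrate each monomial from 0 to 2 using ∫_0^2 c·x^n dx = c·2^(n+1)/(n+1):
  ∫_0^2 u(x)^2 dx = ∫_0^2 (x^6 - 6*x^5 + 13*x^4 - 18*x^3 + 22*x^2 - 12*x + 9) dx. Term by term:
    ∫_0^2 x^6 dx = 128/7;  ∫_0^2 -6*x^5 dx = -64;  ∫_0^2 13*x^4 dx = 416/5;
    ∫_0^2 -18*x^3 dx = -72;  ∫_0^2 22*x^2 dx = 176/3;  ∫_0^2 -12*x dx = -24;
    ∫_0^2 9 dx = 18.
  Sum: 128/7 − 64 + 416/5 − 72 + 176/3 − 24 + 18 = 1906/105.
  ∫_0^2 u'(x)^2 dx = ∫_0^2 (9*x^4 - 36*x^3 + 48*x^2 - 24*x + 4) dx. Term by term:
    ∫_0^2 9*x^4 dx = 288/5;  ∫_0^2 -36*x^3 dx = -144;  ∫_0^2 48*x^2 dx = 128;
    ∫_0^2 -24*x dx = -48;  ∫_0^2 4 dx = 8.
  Sum: 288/5 − 144 + 128 − 48 + 8 = 8/5.
Adding: ||u||_{H^1}^2 = 1906/105 + 8/5 = 2074/105.


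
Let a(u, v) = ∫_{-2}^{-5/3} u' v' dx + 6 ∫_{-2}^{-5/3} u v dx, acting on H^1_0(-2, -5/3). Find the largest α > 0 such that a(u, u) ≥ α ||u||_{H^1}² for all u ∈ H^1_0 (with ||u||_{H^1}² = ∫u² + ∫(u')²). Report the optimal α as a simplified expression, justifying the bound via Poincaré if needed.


α = 1

Coercivity of a(·,·) on H^1_0(-2, -5/3) means a(u, u) ≥ α ||u||_{H^1}² for every u ∈ H^1_0.
The interval has length L = 1/3, and Poincaré/coercivity depend only on L. Here a(u, u) = ∫(u')² + (6)·∫u².
Here c = 6 ≥ 1, so a(u,u) = ∫(u')² + c∫u² ≥ ∫(u')² + ∫u² = ||u||_{H^1}², i.e. α = 1 works. No larger α is possible: a(u,u) ≥ α||u||_{H^1}² means (1−α)∫(u')² ≥ (α−c)∫u², and for the modes u_n = sin(nπ(x−x₀)/L) (x₀ the left endpoint) one has ∫u_n²/∫(u_n')² = (L/(nπ))² → 0, so a(u_n,u_n)/||u_n||_{H^1}² → 1. Hence the optimal constant is α = 1.
Therefore α = 1.


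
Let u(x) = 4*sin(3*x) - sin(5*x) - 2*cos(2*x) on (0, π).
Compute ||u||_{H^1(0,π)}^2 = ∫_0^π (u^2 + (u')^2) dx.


||u||_{H^1(0,π)}^2 = -1816/21 + 103*π

u'(x) = 4*sin(2*x) + 12*cos(3*x) - 5*cos(5*x).
Expand u² and (u')² and integrate term by term on (0, π), using: for integers n ≥ 1, ∫_0^π sin²(nx) dx = ∫_0^π cos²(nx) dx = π/2; for n ≠ n', ∫_0^π sin(nx)sin(n'x) dx = ∫_0^π cos(nx)cos(n'x) dx = 0; and by product-to-sum, ∫_0^π sin(nx)cos(n'x) dx = ½∫_0^π [sin((n+n')x) + sin((n−n')x)] dx, which is 0 when n+n' is even and 2n/(n²−n'²) when n+n' is odd (it need not vanish on (0, π)).
  u² squared terms: (-1)²·∫sin(5x)² dx = 1·π/2 = π/2;  (-2)²·∫cos(2x)² dx = 4·π/2 = 2*π;  (4)²·∫sin(3x)² dx = 16·π/2 = 8*π.
  u² cross terms: 2·(-1)·(-2)·∫sin(5x)·cos(2x) dx = 4·(10/21) = 40/21;  2·(-1)·(4)·∫sin(5x)·sin(3x) dx = -8·(0) = 0;  2·(-2)·(4)·∫cos(2x)·sin(3x) dx = -16·(6/5) = -96/5.
  So ∫_0^π u² dx = π/2 + 2*π + 8*π + 40/21 + 0 − 96/5 = -1816/105 + 21*π/2.
  (u')² squared terms: (-5)²·∫cos(5x)² dx = 25·π/2 = 25*π/2;  (4)²·∫sin(2x)² dx = 16·π/2 = 8*π;  (12)²·∫cos(3x)² dx = 144·π/2 = 72*π.
  (u')² cross terms: 2·(-5)·(4)·∫cos(5x)·sin(2x) dx = -40·(-4/21) = 160/21;  2·(-5)·(12)·∫cos(5x)·cos(3x) dx = -120·(0) = 0;  2·(4)·(12)·∫sin(2x)·cos(3x) dx = 96·(-4/5) = -384/5.
  So ∫_0^π (u')² dx = 25*π/2 + 8*π + 72*π + 160/21 + 0 − 384/5 = -7264/105 + 185*π/2.
||u||_{H^1}^2 = (-1816/105 + 21*π/2) + (-7264/105 + 185*π/2) = -1816/21 + 103*π.
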